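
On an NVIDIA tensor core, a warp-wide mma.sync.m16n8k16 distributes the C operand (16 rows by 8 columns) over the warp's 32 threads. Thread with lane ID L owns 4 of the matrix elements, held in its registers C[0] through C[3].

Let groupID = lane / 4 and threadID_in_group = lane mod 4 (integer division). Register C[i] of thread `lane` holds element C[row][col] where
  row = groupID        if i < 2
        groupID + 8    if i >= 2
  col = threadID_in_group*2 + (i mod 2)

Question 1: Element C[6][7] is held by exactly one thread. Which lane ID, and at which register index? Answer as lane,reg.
r:6=>grp=6,rB=0  c:7=>tig=3,lo=1
L=6*4+3=27  i=0*2+1=1

27,1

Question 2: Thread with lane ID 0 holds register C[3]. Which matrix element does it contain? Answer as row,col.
8,1

lane 0: grp=0 (0/4), tig=0 (0%4)
i=3: r=0+8=8, c=0*2+1=1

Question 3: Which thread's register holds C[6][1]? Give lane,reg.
24,1

r: 6->gid=6,r8=0  c: 1->tid=0,i&1=1
L=6*4+0=24  i=0*2+1=1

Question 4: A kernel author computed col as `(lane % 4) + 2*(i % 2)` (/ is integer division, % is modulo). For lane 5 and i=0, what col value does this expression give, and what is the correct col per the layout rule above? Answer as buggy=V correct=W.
`(lane % 4) + 2*(i % 2)`[5,0]=>1
lane 5: grp=1 (5/4), tig=1 (5%4)
i=0: r=1+0=1, c=1*2+0=2
col: 1 vs 2

buggy=1 correct=2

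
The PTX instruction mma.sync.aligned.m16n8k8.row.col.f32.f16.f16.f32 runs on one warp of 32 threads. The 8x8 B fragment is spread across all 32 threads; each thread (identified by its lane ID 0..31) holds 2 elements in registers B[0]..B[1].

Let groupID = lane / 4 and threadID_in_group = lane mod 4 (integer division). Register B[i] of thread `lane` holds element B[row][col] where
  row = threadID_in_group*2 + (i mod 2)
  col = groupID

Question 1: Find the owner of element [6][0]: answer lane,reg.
3,0

c=0⇒gr=0  r=6⇒th=3,odd=0
L=0*4+3=3  i=0=0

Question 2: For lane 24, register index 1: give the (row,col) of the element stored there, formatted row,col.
1,6

lane 24->24/4=6, 24 mod 4=0
i=1  r:2·0+1->1  c:6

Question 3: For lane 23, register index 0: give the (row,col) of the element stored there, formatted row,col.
lane 23→23/4=5, 23 mod 4=3
i=0  r:2·3+0→6  c:5

6,5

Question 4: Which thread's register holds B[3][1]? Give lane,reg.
5,1

c=1->g=1  r=3->t=1,b0=1
L=1*4+1=5  i=1=1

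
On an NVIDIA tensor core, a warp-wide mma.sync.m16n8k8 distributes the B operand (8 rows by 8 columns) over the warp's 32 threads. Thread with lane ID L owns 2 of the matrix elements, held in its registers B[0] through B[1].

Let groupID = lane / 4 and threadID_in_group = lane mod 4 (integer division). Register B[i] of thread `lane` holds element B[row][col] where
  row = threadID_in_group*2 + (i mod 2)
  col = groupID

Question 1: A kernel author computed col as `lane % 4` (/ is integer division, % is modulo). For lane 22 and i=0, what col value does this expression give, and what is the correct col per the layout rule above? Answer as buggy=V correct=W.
buggy=2 correct=5

`lane % 4`[22,0]->2
22: g=5,t=2
[0] (2*2+0,5) = (4,5)
col: 2 vs 5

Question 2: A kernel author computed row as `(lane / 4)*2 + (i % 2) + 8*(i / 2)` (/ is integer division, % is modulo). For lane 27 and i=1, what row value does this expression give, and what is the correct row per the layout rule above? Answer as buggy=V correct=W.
buggy=13 correct=7

`(lane / 4)*2 + (i % 2) + 8*(i / 2)`[27,1]→13
27: G=6,T=3
[1] (3*2+1,6) = (7,6)
row: 13 vs 7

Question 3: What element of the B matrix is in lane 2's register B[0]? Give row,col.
L=2→G=2>>2=0, T=2&3=2
[0]→row 2·2+0=4  col G=0

4,0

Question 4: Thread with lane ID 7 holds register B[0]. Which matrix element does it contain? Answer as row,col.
6,1

L=7=>grp=7>>2=1, tig=7&3=3
[0]=>row 3·2+0=6  col grp=1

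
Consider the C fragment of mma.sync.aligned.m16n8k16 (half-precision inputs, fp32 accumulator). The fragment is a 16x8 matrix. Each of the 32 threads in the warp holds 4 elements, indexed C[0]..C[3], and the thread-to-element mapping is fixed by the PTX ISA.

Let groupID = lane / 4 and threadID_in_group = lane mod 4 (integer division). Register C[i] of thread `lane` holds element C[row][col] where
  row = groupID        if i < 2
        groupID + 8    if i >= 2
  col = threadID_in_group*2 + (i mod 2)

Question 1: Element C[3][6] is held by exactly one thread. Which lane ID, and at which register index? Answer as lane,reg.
r=3->g=3,rb=0  c=6->t=3,b0=0
L=3*4+3=15  i=0*2+0=0

15,0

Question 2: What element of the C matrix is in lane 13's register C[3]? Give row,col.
13: G=3,T=1
[3] (3+8,1*2+1) = (11,3)

11,3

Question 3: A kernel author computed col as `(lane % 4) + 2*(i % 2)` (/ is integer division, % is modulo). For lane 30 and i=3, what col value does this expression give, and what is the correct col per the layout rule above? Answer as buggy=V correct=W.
buggy=4 correct=5

`(lane % 4) + 2*(i % 2)`[30,3]=>4
lane 30=>30/4=7, 30 mod 4=2
i=3  r:7+8=>15  c:2·2+1=>5
col: 4 vs 5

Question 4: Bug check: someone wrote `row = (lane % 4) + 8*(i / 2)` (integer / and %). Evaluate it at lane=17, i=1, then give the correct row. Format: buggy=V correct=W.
`(lane % 4) + 8*(i / 2)`[17,1]=>1
lane 17: grp=4 (17/4), tig=1 (17%4)
i=1: r=4+0=4, c=1*2+1=3
row: 1 vs 4

buggy=1 correct=4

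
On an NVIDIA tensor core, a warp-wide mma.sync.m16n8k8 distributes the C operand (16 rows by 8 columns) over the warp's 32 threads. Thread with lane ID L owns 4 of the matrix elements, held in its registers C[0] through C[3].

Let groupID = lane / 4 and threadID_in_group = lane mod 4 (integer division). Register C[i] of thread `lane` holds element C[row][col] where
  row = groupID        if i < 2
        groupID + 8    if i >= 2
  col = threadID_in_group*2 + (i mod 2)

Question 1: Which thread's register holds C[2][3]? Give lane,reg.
r:2=>grp=2,rB=0  c:3=>tig=1,lo=1
L=2*4+1=9  i=0*2+1=1

9,1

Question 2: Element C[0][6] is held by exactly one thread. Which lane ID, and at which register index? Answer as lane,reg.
r:0=>grp=0,rB=0  c:6=>tig=3,lo=0
L=0*4+3=3  i=0*2+0=0

3,0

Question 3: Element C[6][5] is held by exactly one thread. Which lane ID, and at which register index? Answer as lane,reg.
26,1

r=6→G=6,rhi=0  c=5→T=2,p=1
L=6*4+2=26  i=0*2+1=1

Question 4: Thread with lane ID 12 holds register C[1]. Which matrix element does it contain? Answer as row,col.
3,1

L=12→G=12>>2=3, T=12&3=0
[1]→row 3+0=3  col 0·2+1=1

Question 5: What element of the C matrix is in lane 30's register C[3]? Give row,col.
lane 30: gr=7 (30/4), th=2 (30%4)
i=3: r=7+8=15, c=2*2+1=5

15,5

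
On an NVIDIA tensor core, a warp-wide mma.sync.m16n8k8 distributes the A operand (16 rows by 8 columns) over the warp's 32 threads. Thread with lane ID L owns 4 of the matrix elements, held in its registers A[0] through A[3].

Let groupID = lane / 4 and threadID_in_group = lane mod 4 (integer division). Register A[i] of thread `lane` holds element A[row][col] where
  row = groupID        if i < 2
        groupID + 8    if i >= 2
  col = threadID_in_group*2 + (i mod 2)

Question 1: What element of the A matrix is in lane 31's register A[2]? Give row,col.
31: G=7,T=3
[2] (7+8,3*2+0) = (15,6)

15,6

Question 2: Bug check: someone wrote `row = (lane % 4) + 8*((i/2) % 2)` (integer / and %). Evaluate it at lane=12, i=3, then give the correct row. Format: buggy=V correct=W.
`(lane % 4) + 8*((i/2) % 2)`[12,3]->8
lane 12: gid=3 (12/4), tid=0 (12%4)
i=3: r=3+8=11, c=0*2+1=1
row: 8 vs 11

buggy=8 correct=11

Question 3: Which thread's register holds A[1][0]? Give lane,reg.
4,0

r=1→G=1,rhi=0  c=0→T=0,p=0
L=1*4+0=4  i=0*2+0=0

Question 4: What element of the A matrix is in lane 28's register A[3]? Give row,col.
15,1

L=28=>grp=28>>2=7, tig=28&3=0
[3]=>row 7+8=15  col 0·2+1=1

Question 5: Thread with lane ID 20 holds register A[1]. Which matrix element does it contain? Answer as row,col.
20: G=5,T=0
[1] (5+0,0*2+1) = (5,1)

5,1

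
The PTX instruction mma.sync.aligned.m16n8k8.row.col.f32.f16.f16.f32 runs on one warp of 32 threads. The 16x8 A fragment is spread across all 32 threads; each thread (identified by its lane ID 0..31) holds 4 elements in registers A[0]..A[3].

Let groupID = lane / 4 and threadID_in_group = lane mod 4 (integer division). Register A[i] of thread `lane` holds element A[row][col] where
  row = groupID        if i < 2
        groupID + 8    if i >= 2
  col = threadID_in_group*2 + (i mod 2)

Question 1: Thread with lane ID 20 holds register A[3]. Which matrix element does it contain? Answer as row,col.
lane 20: grp=5 (20/4), tig=0 (20%4)
i=3: r=5+8=13, c=0*2+1=1

13,1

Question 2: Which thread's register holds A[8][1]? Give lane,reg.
r=8⇒gr=0,Rb=1  c=1⇒th=0,odd=1
L=0*4+0=0  i=1*2+1=3

0,3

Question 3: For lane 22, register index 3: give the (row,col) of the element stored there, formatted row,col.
13,5

lane 22: gr=5 (22/4), th=2 (22%4)
i=3: r=5+8=13, c=2*2+1=5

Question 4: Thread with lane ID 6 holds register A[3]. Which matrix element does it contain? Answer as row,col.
lane 6⇒6/4=1, 6 mod 4=2
i=3  r:1+8⇒9  c:2·2+1⇒5

9,5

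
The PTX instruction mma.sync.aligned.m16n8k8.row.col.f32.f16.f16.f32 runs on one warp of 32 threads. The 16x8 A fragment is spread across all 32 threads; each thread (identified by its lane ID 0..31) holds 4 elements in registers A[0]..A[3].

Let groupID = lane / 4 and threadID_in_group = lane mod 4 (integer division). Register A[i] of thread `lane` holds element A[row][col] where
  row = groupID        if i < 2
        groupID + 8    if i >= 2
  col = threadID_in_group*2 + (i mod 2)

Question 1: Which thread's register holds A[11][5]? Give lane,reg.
r=11⇒gr=3,Rb=1  c=5⇒th=2,odd=1
L=3*4+2=14  i=1*2+1=3

14,3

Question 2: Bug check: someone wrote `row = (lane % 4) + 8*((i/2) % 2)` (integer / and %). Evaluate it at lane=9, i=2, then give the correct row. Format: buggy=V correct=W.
buggy=9 correct=10

`(lane % 4) + 8*((i/2) % 2)`[9,2]=>9
lane 9: grp=2 (9/4), tig=1 (9%4)
i=2: r=2+8=10, c=1*2+0=2
row: 9 vs 10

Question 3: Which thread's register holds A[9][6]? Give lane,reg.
r:9=>grp=1,rB=1  c:6=>tig=3,lo=0
L=1*4+3=7  i=1*2+0=2

7,2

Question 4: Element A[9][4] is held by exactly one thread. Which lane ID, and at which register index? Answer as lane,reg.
6,2

r=9->g=1,rb=1  c=4->t=2,b0=0
L=1*4+2=6  i=1*2+0=2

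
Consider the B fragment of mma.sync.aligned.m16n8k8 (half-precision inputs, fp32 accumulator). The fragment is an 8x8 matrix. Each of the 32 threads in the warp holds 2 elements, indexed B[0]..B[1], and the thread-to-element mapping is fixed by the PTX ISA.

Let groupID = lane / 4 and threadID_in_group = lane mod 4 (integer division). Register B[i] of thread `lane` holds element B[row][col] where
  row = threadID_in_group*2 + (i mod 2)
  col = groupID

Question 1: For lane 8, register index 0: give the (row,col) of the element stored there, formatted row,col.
lane 8⇒8/4=2, 8 mod 4=0
i=0  r:2·0+0⇒0  c:2

0,2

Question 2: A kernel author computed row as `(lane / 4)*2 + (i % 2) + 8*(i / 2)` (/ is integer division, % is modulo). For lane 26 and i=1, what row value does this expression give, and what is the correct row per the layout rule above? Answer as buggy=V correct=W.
buggy=13 correct=5

`(lane / 4)*2 + (i % 2) + 8*(i / 2)`[26,1]⇒13
L=26⇒gr=26>>2=6, th=26&3=2
[1]⇒row 2·2+1=5  col gr=6
row: 13 vs 5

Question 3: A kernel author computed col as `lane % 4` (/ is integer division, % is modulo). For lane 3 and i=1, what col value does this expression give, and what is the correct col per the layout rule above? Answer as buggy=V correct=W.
buggy=3 correct=0

`lane % 4`[3,1]⇒3
lane 3: gr=0 (3/4), th=3 (3%4)
i=1: r=3*2+1=7, c=gr=0
col: 3 vs 0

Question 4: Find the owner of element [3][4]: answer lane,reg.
17,1

c=4⇒gr=4  r=3⇒th=1,odd=1
L=4*4+1=17  i=1=1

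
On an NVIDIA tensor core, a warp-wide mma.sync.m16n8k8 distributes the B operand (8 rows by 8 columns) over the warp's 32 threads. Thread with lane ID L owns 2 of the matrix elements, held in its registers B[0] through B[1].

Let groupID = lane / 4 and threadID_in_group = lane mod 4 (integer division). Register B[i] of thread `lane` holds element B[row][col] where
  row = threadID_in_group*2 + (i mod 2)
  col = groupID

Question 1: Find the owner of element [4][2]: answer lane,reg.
10,0

c: 2->gid=2  r: 4->tid=2,i&1=0
L=2*4+2=10  i=0=0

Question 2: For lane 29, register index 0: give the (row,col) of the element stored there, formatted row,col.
2,7

L=29→G=29>>2=7, T=29&3=1
[0]→row 1·2+0=2  col G=7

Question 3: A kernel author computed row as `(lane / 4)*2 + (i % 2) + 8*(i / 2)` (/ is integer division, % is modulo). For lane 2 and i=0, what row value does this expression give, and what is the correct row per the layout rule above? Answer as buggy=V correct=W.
`(lane / 4)*2 + (i % 2) + 8*(i / 2)`[2,0]->0
2: g=0,t=2
[0] (2*2+0,0) = (4,0)
row: 0 vs 4

buggy=0 correct=4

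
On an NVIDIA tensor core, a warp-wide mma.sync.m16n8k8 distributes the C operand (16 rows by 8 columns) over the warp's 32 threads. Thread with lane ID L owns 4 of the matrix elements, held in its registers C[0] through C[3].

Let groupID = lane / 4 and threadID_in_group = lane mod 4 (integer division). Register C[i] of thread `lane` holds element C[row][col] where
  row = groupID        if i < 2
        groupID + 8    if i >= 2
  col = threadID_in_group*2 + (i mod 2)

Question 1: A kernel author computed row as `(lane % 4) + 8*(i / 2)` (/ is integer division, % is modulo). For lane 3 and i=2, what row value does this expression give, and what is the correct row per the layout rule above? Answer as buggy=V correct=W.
buggy=11 correct=8

`(lane % 4) + 8*(i / 2)`[3,2]⇒11
3: gr=0,th=3
[2] (0+8,3*2+0) = (8,6)
row: 11 vs 8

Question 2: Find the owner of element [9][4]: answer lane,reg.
6,2

r:9=>grp=1,rB=1  c:4=>tig=2,lo=0
L=1*4+2=6  i=1*2+0=2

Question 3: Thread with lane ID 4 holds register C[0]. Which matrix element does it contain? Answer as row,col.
1,0

lane 4: G=1 (4/4), T=0 (4%4)
i=0: r=1+0=1, c=0*2+0=0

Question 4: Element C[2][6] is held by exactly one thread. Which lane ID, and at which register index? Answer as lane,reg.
r: 2->gid=2,r8=0  c: 6->tid=3,i&1=0
L=2*4+3=11  i=0*2+0=0

11,0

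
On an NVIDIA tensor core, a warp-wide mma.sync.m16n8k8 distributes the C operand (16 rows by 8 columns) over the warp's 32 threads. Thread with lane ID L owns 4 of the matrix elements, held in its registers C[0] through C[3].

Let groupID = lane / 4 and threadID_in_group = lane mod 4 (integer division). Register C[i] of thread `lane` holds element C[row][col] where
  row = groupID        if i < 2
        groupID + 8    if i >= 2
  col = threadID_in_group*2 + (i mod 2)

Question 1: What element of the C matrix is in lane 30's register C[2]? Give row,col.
L=30->gid=30>>2=7, tid=30&3=2
[2]->row 7+8=15  col 2·2+0=4

15,4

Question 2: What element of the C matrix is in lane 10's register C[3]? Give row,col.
lane 10=>10/4=2, 10 mod 4=2
i=3  r:2+8=>10  c:2·2+1=>5

10,5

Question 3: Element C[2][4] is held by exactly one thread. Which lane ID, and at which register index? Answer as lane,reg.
r=2→G=2,rhi=0  c=4→T=2,p=0
L=2*4+2=10  i=0*2+0=0

10,0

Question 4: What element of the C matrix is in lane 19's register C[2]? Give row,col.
12,6

19: gr=4,th=3
[2] (4+8,3*2+0) = (12,6)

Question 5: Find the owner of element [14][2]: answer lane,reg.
25,2

r=14->g=6,rb=1  c=2->t=1,b0=0
L=6*4+1=25  i=1*2+0=2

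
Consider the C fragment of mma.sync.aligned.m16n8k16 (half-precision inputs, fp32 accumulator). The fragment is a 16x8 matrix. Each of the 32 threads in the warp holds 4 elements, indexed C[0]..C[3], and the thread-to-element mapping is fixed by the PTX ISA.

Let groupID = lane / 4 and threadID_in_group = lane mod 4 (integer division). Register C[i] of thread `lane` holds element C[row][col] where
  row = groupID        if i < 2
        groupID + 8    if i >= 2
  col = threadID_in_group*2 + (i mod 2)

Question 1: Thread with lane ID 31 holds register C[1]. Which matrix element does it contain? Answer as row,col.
7,7

31: G=7,T=3
[1] (7+0,3*2+1) = (7,7)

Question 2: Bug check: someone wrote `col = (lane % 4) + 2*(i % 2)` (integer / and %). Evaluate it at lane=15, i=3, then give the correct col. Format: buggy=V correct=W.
buggy=5 correct=7

`(lane % 4) + 2*(i % 2)`[15,3]=>5
lane 15: grp=3 (15/4), tig=3 (15%4)
i=3: r=3+8=11, c=3*2+1=7
col: 5 vs 7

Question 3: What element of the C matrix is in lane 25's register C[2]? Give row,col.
14,2

lane 25: gid=6 (25/4), tid=1 (25%4)
i=2: r=6+8=14, c=1*2+0=2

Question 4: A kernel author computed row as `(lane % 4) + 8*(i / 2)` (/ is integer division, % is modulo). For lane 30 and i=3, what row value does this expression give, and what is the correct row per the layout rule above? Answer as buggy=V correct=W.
buggy=10 correct=15

`(lane % 4) + 8*(i / 2)`[30,3]->10
L=30->g=30>>2=7, t=30&3=2
[3]->row 7+8=15  col 2·2+1=5
row: 10 vs 15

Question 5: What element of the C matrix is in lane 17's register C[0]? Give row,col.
4,2

lane 17: gr=4 (17/4), th=1 (17%4)
i=0: r=4+0=4, c=1*2+0=2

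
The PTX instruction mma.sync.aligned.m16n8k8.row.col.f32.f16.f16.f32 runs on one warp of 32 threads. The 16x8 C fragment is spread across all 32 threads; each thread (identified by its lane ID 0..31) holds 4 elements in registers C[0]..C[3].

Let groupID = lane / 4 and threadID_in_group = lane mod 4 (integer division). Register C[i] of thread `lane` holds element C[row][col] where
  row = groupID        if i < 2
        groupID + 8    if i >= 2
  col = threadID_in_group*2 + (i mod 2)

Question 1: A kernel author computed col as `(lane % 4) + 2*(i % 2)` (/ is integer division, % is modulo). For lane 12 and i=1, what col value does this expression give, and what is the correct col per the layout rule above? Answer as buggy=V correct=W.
buggy=2 correct=1

`(lane % 4) + 2*(i % 2)`[12,1]->2
lane 12: g=3 (12/4), t=0 (12%4)
i=1: r=3+0=3, c=0*2+1=1
col: 2 vs 1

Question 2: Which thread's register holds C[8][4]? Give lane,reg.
2,2

r=8->g=0,rb=1  c=4->t=2,b0=0
L=0*4+2=2  i=1*2+0=2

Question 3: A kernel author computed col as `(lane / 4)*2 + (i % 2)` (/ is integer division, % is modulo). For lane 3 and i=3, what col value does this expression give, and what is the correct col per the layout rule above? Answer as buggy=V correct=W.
buggy=1 correct=7

`(lane / 4)*2 + (i % 2)`[3,3]=>1
L=3=>grp=3>>2=0, tig=3&3=3
[3]=>row 0+8=8  col 3·2+1=7
col: 1 vs 7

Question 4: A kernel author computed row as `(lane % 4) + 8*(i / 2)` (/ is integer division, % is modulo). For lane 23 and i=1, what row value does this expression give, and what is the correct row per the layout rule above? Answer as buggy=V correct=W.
`(lane % 4) + 8*(i / 2)`[23,1]->3
lane 23: g=5 (23/4), t=3 (23%4)
i=1: r=5+0=5, c=3*2+1=7
row: 3 vs 5

buggy=3 correct=5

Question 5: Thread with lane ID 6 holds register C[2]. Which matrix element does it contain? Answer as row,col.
L=6->g=6>>2=1, t=6&3=2
[2]->row 1+8=9  col 2·2+0=4

9,4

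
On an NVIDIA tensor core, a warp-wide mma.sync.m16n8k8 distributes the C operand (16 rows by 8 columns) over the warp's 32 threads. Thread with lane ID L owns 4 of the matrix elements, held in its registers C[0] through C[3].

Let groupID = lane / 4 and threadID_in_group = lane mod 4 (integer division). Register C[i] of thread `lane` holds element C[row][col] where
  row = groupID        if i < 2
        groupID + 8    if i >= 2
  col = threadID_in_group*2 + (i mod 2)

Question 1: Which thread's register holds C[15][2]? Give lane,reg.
29,2

r=15⇒gr=7,Rb=1  c=2⇒th=1,odd=0
L=7*4+1=29  i=1*2+0=2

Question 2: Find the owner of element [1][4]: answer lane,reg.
r=1→G=1,rhi=0  c=4→T=2,p=0
L=1*4+2=6  i=0*2+0=0

6,0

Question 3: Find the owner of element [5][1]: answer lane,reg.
r=5→G=5,rhi=0  c=1→T=0,p=1
L=5*4+0=20  i=0*2+1=1

20,1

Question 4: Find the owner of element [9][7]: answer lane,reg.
r=9->g=1,rb=1  c=7->t=3,b0=1
L=1*4+3=7  i=1*2+1=3

7,3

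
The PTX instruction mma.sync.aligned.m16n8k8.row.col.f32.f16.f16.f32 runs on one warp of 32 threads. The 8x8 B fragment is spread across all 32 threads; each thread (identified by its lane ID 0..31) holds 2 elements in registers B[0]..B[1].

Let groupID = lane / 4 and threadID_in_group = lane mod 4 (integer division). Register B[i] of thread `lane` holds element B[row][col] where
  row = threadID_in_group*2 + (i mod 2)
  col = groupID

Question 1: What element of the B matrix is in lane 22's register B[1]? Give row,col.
5,5

lane 22->22/4=5, 22 mod 4=2
i=1  r:2·2+1->5  c:5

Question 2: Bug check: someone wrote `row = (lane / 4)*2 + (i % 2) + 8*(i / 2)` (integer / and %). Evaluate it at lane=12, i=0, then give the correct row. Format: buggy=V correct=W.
buggy=6 correct=0

`(lane / 4)*2 + (i % 2) + 8*(i / 2)`[12,0]->6
12: g=3,t=0
[0] (0*2+0,3) = (0,3)
row: 6 vs 0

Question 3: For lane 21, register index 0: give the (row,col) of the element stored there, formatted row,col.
2,5

21: g=5,t=1
[0] (1*2+0,5) = (2,5)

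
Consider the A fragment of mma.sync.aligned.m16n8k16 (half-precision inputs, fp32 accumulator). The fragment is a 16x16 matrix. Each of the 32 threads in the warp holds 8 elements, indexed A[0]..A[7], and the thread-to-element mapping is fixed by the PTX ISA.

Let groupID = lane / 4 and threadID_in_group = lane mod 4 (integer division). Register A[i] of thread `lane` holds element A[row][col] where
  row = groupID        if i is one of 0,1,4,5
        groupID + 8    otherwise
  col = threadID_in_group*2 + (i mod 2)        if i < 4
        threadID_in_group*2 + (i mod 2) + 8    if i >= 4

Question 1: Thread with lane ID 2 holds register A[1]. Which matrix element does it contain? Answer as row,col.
2: grp=0,tig=2
[1] (0+0,2*2+1+0) = (0,5)

0,5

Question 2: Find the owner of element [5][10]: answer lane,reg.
r=5⇒gr=5,Rb=0  c=10⇒Cb=1,th=1,odd=0
L=5*4+1=21  i=1*4+0*2+0=4

21,4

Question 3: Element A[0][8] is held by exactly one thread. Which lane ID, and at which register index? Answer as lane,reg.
0,4

r=0->g=0,rb=0  c=8->cb=1,t=0,b0=0
L=0*4+0=0  i=1*4+0*2+0=4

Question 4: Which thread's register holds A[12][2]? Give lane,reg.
17,2

r:12=>grp=4,rB=1  c:2=>cB=0,tig=1,lo=0
L=4*4+1=17  i=0*4+1*2+0=2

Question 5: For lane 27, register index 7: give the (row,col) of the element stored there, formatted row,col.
14,15

lane 27->27/4=6, 27 mod 4=3
i=7  r:6+8->14  c:2·3+1+8->15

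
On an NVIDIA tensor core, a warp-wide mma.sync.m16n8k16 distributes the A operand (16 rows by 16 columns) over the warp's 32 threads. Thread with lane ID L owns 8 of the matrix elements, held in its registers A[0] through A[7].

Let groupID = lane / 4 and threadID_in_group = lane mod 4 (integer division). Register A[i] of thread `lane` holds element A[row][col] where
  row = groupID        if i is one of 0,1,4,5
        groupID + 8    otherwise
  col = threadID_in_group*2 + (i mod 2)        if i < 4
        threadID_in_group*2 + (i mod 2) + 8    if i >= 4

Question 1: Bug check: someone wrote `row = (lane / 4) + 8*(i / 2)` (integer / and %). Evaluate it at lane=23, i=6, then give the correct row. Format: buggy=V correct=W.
buggy=29 correct=13

`(lane / 4) + 8*(i / 2)`[23,6]→29
lane 23→23/4=5, 23 mod 4=3
i=6  r:5+8→13  c:2·3+0+8→14
row: 29 vs 13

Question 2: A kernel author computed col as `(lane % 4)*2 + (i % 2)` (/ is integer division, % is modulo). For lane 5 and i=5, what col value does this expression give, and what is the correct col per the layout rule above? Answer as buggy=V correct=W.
`(lane % 4)*2 + (i % 2)`[5,5]⇒3
5: gr=1,th=1
[5] (1+0,1*2+1+8) = (1,11)
col: 3 vs 11

buggy=3 correct=11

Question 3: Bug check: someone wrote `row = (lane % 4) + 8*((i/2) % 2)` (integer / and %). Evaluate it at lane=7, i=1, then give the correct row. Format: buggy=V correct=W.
buggy=3 correct=1

`(lane % 4) + 8*((i/2) % 2)`[7,1]→3
7: G=1,T=3
[1] (1+0,3*2+1+0) = (1,7)
row: 3 vs 1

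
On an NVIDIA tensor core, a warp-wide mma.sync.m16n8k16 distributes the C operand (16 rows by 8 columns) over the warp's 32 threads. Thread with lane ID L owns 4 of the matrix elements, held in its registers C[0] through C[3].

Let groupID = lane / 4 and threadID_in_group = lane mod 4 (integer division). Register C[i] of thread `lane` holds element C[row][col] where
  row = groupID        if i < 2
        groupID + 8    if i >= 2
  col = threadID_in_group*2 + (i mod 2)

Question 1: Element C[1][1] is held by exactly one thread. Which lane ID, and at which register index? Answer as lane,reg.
r:1=>grp=1,rB=0  c:1=>tig=0,lo=1
L=1*4+0=4  i=0*2+1=1

4,1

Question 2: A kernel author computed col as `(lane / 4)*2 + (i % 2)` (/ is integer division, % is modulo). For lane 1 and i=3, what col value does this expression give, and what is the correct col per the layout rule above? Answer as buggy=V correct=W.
buggy=1 correct=3

`(lane / 4)*2 + (i % 2)`[1,3]=>1
lane 1=>1/4=0, 1 mod 4=1
i=3  r:0+8=>8  c:2·1+1=>3
col: 1 vs 3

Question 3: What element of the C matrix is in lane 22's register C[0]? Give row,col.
L=22->gid=22>>2=5, tid=22&3=2
[0]->row 5+0=5  col 2·2+0=4

5,4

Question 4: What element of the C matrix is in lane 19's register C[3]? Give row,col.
lane 19→19/4=4, 19 mod 4=3
i=3  r:4+8→12  c:2·3+1→7

12,7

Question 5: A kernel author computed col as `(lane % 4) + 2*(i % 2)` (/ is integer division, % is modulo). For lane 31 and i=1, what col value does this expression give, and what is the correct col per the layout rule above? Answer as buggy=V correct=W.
`(lane % 4) + 2*(i % 2)`[31,1]=>5
31: grp=7,tig=3
[1] (7+0,3*2+1) = (7,7)
col: 5 vs 7

buggy=5 correct=7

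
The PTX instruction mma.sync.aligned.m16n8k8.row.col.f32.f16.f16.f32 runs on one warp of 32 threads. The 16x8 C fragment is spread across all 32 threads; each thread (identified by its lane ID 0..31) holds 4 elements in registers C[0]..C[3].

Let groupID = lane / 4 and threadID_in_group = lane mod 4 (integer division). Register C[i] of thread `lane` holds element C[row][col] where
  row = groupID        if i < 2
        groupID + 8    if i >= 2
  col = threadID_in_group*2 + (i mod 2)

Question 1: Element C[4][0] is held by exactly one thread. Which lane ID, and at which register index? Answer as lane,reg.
16,0

r:4=>grp=4,rB=0  c:0=>tig=0,lo=0
L=4*4+0=16  i=0*2+0=0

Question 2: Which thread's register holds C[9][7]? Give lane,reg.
r:9=>grp=1,rB=1  c:7=>tig=3,lo=1
L=1*4+3=7  i=1*2+1=3

7,3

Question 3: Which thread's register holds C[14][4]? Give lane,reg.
r=14→G=6,rhi=1  c=4→T=2,p=0
L=6*4+2=26  i=1*2+0=2

26,2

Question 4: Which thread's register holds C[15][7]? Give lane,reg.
31,3

r=15⇒gr=7,Rb=1  c=7⇒th=3,odd=1
L=7*4+3=31  i=1*2+1=3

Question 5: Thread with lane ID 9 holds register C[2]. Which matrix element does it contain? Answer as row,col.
10,2

lane 9⇒9/4=2, 9 mod 4=1
i=2  r:2+8⇒10  c:2·1+0⇒2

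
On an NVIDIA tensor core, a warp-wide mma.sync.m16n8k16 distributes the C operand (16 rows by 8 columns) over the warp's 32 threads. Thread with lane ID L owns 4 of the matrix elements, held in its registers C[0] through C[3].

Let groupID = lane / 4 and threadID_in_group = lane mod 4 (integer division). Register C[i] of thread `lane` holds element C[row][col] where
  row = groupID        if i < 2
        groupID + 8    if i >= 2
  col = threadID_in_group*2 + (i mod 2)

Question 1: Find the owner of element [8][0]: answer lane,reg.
0,2

r=8->g=0,rb=1  c=0->t=0,b0=0
L=0*4+0=0  i=1*2+0=2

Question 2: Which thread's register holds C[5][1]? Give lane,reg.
20,1

r=5→G=5,rhi=0  c=1→T=0,p=1
L=5*4+0=20  i=0*2+1=1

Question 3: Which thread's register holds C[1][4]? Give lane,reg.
r=1⇒gr=1,Rb=0  c=4⇒th=2,odd=0
L=1*4+2=6  i=0*2+0=0

6,0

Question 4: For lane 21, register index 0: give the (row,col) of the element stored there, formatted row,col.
lane 21→21/4=5, 21 mod 4=1
i=0  r:5+0→5  c:2·1+0→2

5,2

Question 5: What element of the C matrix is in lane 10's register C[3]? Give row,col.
10,5

L=10→G=10>>2=2, T=10&3=2
[3]→row 2+8=10  col 2·2+1=5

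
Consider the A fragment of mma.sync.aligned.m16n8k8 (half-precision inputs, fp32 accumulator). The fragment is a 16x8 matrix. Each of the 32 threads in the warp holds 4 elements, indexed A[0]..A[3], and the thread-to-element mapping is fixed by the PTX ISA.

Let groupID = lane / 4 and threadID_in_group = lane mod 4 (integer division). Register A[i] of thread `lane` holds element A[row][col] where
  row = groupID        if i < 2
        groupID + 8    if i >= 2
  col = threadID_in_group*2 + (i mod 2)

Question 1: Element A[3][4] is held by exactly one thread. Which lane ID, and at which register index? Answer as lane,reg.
14,0

r=3⇒gr=3,Rb=0  c=4⇒th=2,odd=0
L=3*4+2=14  i=0*2+0=0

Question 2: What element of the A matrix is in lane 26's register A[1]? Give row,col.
6,5

lane 26⇒26/4=6, 26 mod 4=2
i=1  r:6+0⇒6  c:2·2+1⇒5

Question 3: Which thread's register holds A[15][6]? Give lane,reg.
31,2

r:15=>grp=7,rB=1  c:6=>tig=3,lo=0
L=7*4+3=31  i=1*2+0=2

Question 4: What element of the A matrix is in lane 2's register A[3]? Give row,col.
8,5

L=2->gid=2>>2=0, tid=2&3=2
[3]->row 0+8=8  col 2·2+1=5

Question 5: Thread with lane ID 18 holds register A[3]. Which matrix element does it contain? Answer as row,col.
12,5

18: G=4,T=2
[3] (4+8,2*2+1) = (12,5)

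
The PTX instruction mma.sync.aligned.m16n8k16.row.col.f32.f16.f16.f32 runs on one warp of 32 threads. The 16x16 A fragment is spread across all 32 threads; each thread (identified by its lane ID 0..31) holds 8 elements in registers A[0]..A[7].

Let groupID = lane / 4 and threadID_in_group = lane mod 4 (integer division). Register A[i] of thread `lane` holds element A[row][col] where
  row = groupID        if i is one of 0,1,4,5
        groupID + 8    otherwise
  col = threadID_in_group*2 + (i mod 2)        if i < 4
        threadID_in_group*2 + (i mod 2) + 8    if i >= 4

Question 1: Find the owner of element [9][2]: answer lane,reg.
5,2

r=9->g=1,rb=1  c=2->cb=0,t=1,b0=0
L=1*4+1=5  i=0*4+1*2+0=2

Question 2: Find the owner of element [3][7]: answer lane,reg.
r:3=>grp=3,rB=0  c:7=>cB=0,tig=3,lo=1
L=3*4+3=15  i=0*4+0*2+1=1

15,1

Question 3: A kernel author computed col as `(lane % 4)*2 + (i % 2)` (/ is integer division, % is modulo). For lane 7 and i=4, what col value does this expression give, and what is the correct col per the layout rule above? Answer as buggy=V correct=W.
buggy=6 correct=14

`(lane % 4)*2 + (i % 2)`[7,4]->6
L=7->g=7>>2=1, t=7&3=3
[4]->row 1+0=1  col 3·2+0+8=14
col: 6 vs 14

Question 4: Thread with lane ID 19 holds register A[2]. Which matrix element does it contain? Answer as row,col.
lane 19->19/4=4, 19 mod 4=3
i=2  r:4+8->12  c:2·3+0+0->6

12,6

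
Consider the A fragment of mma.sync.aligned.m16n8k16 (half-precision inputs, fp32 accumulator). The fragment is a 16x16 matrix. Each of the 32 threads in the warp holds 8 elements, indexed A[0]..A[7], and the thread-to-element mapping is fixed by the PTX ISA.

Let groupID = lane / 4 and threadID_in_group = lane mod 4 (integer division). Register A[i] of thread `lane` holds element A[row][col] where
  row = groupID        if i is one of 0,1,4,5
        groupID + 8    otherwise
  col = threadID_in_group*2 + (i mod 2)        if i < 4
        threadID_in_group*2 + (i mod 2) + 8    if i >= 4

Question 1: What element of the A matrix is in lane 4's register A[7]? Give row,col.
L=4->g=4>>2=1, t=4&3=0
[7]->row 1+8=9  col 0·2+1+8=9

9,9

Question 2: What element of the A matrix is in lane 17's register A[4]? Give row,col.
lane 17→17/4=4, 17 mod 4=1
i=4  r:4+0→4  c:2·1+0+8→10

4,10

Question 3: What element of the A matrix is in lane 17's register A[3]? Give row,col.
lane 17: gid=4 (17/4), tid=1 (17%4)
i=3: r=4+8=12, c=1*2+1+0=3

12,3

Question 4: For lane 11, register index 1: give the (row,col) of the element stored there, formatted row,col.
2,7

lane 11: gr=2 (11/4), th=3 (11%4)
i=1: r=2+0=2, c=3*2+1+0=7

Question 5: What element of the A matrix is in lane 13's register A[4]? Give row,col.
3,10

L=13=>grp=13>>2=3, tig=13&3=1
[4]=>row 3+0=3  col 1·2+0+8=10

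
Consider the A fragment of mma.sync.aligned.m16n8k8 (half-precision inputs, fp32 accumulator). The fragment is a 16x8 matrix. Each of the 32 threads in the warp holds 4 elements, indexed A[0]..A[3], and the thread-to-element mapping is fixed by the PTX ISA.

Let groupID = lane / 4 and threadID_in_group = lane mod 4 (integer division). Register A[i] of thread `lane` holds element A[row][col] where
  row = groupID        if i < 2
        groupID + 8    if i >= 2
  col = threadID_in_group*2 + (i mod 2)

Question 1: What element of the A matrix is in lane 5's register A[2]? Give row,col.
9,2

5: gr=1,th=1
[2] (1+8,1*2+0) = (9,2)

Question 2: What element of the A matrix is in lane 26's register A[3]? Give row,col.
14,5

lane 26: g=6 (26/4), t=2 (26%4)
i=3: r=6+8=14, c=2*2+1=5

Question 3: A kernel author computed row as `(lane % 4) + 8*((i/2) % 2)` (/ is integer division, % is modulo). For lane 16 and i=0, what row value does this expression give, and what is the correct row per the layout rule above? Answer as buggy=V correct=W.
`(lane % 4) + 8*((i/2) % 2)`[16,0]⇒0
lane 16: gr=4 (16/4), th=0 (16%4)
i=0: r=4+0=4, c=0*2+0=0
row: 0 vs 4

buggy=0 correct=4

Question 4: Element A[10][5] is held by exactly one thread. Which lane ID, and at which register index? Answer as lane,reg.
10,3

r=10⇒gr=2,Rb=1  c=5⇒th=2,odd=1
L=2*4+2=10  i=1*2+1=3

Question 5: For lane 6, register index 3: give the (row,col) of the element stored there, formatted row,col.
9,5

6: gr=1,th=2
[3] (1+8,2*2+1) = (9,5)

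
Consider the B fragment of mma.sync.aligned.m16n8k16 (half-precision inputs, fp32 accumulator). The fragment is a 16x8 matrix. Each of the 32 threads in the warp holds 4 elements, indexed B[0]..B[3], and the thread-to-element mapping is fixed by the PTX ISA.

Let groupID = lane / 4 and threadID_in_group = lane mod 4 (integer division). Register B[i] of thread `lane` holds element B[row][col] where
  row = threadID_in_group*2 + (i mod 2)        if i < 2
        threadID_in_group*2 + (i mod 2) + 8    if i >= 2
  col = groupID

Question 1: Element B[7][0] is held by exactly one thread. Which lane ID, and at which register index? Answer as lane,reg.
3,1

c:0=>grp=0  r:7=>rB=0,tig=3,lo=1
L=0*4+3=3  i=0*2+1=1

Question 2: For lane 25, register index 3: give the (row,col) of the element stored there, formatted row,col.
11,6

lane 25→25/4=6, 25 mod 4=1
i=3  r:2·1+1+8→11  c:6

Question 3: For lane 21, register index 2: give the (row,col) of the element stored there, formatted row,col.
lane 21->21/4=5, 21 mod 4=1
i=2  r:2·1+0+8->10  c:5

10,5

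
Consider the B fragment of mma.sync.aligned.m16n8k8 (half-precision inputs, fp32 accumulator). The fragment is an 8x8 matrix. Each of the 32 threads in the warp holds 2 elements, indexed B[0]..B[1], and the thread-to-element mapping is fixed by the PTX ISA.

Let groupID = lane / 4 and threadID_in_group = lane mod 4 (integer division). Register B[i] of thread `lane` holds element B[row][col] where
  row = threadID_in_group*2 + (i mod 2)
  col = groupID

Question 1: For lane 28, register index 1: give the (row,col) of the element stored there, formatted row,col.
lane 28->28/4=7, 28 mod 4=0
i=1  r:2·0+1->1  c:7

1,7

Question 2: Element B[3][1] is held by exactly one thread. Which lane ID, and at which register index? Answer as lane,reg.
5,1

c=1->g=1  r=3->t=1,b0=1
L=1*4+1=5  i=1=1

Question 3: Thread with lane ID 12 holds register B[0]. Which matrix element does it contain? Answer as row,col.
0,3

lane 12: gid=3 (12/4), tid=0 (12%4)
i=0: r=0*2+0=0, c=gid=3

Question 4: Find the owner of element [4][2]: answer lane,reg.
10,0

c:2=>grp=2  r:4=>tig=2,lo=0
L=2*4+2=10  i=0=0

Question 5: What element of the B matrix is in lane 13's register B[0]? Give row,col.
L=13=>grp=13>>2=3, tig=13&3=1
[0]=>row 1·2+0=2  col grp=3

2,3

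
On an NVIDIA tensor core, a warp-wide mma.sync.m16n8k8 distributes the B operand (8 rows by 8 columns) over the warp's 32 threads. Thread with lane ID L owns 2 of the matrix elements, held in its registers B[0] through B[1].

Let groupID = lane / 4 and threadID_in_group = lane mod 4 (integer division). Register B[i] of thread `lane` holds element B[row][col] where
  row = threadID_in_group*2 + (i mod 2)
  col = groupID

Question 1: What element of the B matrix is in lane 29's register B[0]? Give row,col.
L=29->g=29>>2=7, t=29&3=1
[0]->row 1·2+0=2  col g=7

2,7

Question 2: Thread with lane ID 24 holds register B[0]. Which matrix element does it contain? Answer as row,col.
0,6

lane 24: gr=6 (24/4), th=0 (24%4)
i=0: r=0*2+0=0, c=gr=6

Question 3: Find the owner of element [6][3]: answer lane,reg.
15,0

c:3=>grp=3  r:6=>tig=3,lo=0
L=3*4+3=15  i=0=0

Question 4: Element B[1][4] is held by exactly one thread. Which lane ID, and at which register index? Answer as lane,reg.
c=4→G=4  r=1→T=0,p=1
L=4*4+0=16  i=1=1

16,1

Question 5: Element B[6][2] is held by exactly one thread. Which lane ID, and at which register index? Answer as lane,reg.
11,0

c=2→G=2  r=6→T=3,p=0
L=2*4+3=11  i=0=0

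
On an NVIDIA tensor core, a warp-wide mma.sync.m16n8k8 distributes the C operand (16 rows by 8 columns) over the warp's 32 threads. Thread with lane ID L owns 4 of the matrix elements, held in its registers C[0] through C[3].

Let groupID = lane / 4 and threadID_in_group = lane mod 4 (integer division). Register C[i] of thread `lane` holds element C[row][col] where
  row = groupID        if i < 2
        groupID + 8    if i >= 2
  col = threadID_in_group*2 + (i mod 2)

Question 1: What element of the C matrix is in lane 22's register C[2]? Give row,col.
L=22→G=22>>2=5, T=22&3=2
[2]→row 5+8=13  col 2·2+0=4

13,4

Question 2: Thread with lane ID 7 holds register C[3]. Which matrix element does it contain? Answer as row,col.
7: gid=1,tid=3
[3] (1+8,3*2+1) = (9,7)

9,7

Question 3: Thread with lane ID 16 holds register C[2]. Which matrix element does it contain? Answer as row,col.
12,0

L=16→G=16>>2=4, T=16&3=0
[2]→row 4+8=12  col 0·2+0=0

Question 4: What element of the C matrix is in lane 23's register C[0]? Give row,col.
5,6

23: gr=5,th=3
[0] (5+0,3*2+0) = (5,6)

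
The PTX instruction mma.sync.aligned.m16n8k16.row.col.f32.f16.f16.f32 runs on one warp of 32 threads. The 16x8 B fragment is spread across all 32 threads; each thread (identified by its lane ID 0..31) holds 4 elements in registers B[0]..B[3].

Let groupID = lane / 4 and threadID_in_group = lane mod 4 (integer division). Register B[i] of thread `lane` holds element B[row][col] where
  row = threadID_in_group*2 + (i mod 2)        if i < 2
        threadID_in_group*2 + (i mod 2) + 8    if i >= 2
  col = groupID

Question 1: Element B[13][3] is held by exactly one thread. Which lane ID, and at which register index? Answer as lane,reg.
c:3=>grp=3  r:13=>rB=1,tig=2,lo=1
L=3*4+2=14  i=1*2+1=3

14,3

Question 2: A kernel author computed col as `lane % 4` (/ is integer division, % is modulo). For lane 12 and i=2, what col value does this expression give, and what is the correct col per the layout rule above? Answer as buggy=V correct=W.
`lane % 4`[12,2]->0
12: g=3,t=0
[2] (0*2+0+8,3) = (8,3)
col: 0 vs 3

buggy=0 correct=3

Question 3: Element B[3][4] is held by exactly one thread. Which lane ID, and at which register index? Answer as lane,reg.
17,1

c=4→G=4  r=3→rhi=0,T=1,p=1
L=4*4+1=17  i=0*2+1=1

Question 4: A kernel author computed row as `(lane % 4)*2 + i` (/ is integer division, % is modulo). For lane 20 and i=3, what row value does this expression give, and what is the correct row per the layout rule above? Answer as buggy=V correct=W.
buggy=3 correct=9

`(lane % 4)*2 + i`[20,3]⇒3
lane 20⇒20/4=5, 20 mod 4=0
i=3  r:2·0+1+8⇒9  c:5
row: 3 vs 9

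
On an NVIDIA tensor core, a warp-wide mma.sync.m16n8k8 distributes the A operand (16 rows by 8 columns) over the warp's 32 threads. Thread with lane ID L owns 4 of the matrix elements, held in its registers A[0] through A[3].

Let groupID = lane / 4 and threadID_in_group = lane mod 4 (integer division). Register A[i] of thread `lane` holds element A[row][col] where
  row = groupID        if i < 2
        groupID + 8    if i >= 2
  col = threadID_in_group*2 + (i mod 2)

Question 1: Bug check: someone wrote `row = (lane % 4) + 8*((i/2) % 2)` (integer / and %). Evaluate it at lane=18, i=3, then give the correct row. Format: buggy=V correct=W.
buggy=10 correct=12

`(lane % 4) + 8*((i/2) % 2)`[18,3]→10
18: G=4,T=2
[3] (4+8,2*2+1) = (12,5)
row: 10 vs 12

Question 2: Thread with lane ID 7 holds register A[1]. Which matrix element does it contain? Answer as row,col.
1,7

7: grp=1,tig=3
[1] (1+0,3*2+1) = (1,7)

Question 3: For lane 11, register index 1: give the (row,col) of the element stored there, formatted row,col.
2,7

11: G=2,T=3
[1] (2+0,3*2+1) = (2,7)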